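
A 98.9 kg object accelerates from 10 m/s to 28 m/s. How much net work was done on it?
W = ΔKE = ½m(v₂² − v₁²) = ½(98.9)(28² − 10²) = 33823.8 J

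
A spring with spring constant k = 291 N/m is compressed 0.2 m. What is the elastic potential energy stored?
PE = ½kx² = ½(291)(0.2)² = 5.82 J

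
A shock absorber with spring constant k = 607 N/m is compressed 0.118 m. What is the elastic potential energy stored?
PE = ½kx² = ½(607)(0.118)² = 4.226 J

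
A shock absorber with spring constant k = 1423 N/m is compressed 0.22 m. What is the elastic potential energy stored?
PE = ½kx² = ½(1423)(0.22)² = 34.44 J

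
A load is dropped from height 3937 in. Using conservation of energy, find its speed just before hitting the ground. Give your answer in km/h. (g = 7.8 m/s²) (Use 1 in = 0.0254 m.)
Convert to SI: h = 99.9998 m
mgh = ½mv² ⇒ v = √(2gh) = √(2·7.8·99.9998) = 39.4968 m/s = 142.2 km/h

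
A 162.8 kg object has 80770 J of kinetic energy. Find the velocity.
v = √(2·KE/m) = √(2·80770/162.8) = 31.5 m/s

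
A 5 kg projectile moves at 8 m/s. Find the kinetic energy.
KE = ½mv² = ½(5)(8)² = 160.0 J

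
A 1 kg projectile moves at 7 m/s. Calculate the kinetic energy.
KE = ½mv² = ½(1)(7)² = 24.5 J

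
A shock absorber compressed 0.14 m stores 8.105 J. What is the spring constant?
k = 2·PE/x² = 2·8.105/(0.14)² = 827.0 N/m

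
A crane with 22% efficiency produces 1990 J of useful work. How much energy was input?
W_in = W_out/η = 1990/0.22 = 9045 J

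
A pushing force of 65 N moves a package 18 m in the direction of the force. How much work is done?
W = F·d = (65)(18) = 1170 J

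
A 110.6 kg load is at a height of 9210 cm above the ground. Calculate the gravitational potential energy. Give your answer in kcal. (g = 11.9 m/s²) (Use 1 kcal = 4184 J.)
Convert to SI: m = 110.6 kg, h = 92.1 m
PE = mgh = (110.6)(11.9)(92.1) = 121216 J = 28.97 kcal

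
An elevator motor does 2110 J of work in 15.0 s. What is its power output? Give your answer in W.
P = W/t = 2110.0/15.0 = 140.7 W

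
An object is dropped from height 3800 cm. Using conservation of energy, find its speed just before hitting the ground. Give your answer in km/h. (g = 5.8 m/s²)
Convert to SI: h = 38.0 m
mgh = ½mv² ⇒ v = √(2gh) = √(2·5.8·38.0) = 20.9952 m/s = 75.58 km/h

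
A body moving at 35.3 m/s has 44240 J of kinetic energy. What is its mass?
m = 2·KE/v² = 2·44240/(35.3)² = 71.01 kg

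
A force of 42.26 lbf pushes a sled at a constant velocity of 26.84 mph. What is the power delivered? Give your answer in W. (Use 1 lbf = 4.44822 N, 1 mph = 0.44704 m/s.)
Convert to SI: F = 187.982 N, v = 11.9986 m/s
P = Fv = (187.982)(11.9986) = 2256 W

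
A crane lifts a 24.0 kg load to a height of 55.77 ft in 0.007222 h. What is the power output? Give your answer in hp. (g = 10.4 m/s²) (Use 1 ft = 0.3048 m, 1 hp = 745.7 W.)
Convert to SI: m = 24.0 kg, h = 16.9987 m, t = 25.9992 s
P = mgh/t = (24.0)(10.4)(16.9987)/25.9992 = 163.193 W = 0.2188 hp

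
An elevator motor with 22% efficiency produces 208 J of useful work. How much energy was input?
W_in = W_out/η = 208/0.22 = 945.5 J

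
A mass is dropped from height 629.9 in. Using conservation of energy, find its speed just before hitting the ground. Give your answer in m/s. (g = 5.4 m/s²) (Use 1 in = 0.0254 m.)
Convert to SI: h = 15.9995 m
mgh = ½mv² ⇒ v = √(2gh) = √(2·5.4·15.9995) = 13.15 m/s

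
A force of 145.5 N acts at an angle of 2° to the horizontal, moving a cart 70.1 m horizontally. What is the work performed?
W = F·d·cosθ = (145.5)(70.1)cos(2°) = 10190 J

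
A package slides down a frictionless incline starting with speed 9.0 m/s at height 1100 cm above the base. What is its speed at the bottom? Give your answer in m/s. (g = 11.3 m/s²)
Convert to SI: v₀ = 9.0 m/s, h = 11.0 m
½mv₀² + mgh = ½mv² ⇒ v = √(v₀² + 2gh) = √(9.0² + 2·11.3·11.0) = 18.15 m/s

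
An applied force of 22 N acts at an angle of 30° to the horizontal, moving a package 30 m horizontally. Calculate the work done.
W = F·d·cosθ = (22)(30)cos(30°) = 571.6 J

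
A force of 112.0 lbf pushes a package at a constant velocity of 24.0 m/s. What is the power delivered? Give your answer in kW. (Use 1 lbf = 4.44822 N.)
Convert to SI: F = 498.201 N, v = 24.0 m/s
P = Fv = (498.201)(24.0) = 11956.8 W = 11.96 kW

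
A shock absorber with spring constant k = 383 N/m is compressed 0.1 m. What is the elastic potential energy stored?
PE = ½kx² = ½(383)(0.1)² = 1.915 J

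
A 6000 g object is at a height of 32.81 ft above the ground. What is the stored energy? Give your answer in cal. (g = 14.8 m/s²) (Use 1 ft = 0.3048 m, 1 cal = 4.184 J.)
Convert to SI: m = 6.0 kg, h = 10.0005 m
PE = mgh = (6.0)(14.8)(10.0005) = 888.043 J = 212.2 cal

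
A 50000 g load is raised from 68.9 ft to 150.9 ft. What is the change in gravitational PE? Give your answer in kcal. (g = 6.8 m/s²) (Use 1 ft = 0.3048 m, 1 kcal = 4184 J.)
Convert to SI: m = 50.0 kg, Δh = 24.9936 m
ΔPE = mgΔh = (50.0)(6.8)(24.9936) = 8497.82 J = 2.031 kcal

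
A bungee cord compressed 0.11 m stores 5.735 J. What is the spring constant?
k = 2·PE/x² = 2·5.735/(0.11)² = 947.9 N/m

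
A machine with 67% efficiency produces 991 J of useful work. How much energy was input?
W_in = W_out/η = 991/0.67 = 1479 J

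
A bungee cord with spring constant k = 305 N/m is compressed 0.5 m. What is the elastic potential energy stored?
PE = ½kx² = ½(305)(0.5)² = 38.13 J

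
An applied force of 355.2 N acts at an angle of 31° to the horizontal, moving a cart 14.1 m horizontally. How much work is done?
W = F·d·cosθ = (355.2)(14.1)cos(31°) = 4293 J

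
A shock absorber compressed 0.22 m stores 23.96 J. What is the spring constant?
k = 2·PE/x² = 2·23.96/(0.22)² = 990.1 N/m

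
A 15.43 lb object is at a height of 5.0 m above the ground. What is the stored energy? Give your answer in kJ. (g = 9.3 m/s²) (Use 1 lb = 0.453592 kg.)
Convert to SI: m = 6.99892 kg, h = 5.0 m
PE = mgh = (6.99892)(9.3)(5.0) = 325.44999 J = 0.3254 kJ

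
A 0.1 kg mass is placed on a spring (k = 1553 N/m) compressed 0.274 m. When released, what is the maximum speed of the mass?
½kx² = ½mv² ⇒ v = x√(k/m) = (0.274)√(1553/0.1) = 34.15 m/s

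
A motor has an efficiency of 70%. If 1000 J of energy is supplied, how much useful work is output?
W_out = η·W_in = 0.7·1000 = 700.0 J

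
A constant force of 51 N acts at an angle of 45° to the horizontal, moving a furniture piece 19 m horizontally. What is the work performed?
W = F·d·cosθ = (51)(19)cos(45°) = 685.2 J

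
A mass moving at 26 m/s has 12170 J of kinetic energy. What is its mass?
m = 2·KE/v² = 2·12170/(26)² = 36.01 kg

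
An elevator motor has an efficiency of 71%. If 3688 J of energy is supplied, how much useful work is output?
W_out = η·W_in = 0.71·3688 = 2618.48 J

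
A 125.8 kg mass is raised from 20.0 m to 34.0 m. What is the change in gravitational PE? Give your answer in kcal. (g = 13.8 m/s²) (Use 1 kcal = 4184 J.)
ΔPE = mgΔh = (125.8)(13.8)(14.0) = 24304.6 J = 5.809 kcal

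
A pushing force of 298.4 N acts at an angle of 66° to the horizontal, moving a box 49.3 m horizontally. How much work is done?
W = F·d·cosθ = (298.4)(49.3)cos(66°) = 5984 J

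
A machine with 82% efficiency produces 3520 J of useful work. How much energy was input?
W_in = W_out/η = 3520/0.82 = 4293 J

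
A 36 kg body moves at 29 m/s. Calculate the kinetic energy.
KE = ½mv² = ½(36)(29)² = 15138.0 J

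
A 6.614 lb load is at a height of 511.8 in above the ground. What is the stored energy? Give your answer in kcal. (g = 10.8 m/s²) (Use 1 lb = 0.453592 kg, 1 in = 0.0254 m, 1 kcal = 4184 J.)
Convert to SI: m = 3.00006 kg, h = 12.9997 m
PE = mgh = (3.00006)(10.8)(12.9997) = 421.199 J = 0.1007 kcal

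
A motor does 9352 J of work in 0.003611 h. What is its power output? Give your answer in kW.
Convert to SI: W = 9352.0 J, t = 12.9996 s
P = W/t = 9352.0/12.9996 = 719.407 W = 0.7194 kW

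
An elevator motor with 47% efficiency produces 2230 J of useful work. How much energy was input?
W_in = W_out/η = 2230/0.47 = 4745 J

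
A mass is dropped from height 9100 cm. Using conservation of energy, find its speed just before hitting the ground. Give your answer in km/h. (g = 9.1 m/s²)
Convert to SI: h = 91.0 m
mgh = ½mv² ⇒ v = √(2gh) = √(2·9.1·91.0) = 40.6964 m/s = 146.5 km/h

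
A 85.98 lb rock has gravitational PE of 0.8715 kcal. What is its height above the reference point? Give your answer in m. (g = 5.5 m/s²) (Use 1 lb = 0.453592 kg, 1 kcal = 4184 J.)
Convert to SI: m = 38.9998 kg, PE = 3646.36 J
h = PE/(mg) = 3646.36/(38.9998·5.5) = 17.0 m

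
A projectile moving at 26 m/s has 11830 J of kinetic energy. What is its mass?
m = 2·KE/v² = 2·11830/(26)² = 35.0 kg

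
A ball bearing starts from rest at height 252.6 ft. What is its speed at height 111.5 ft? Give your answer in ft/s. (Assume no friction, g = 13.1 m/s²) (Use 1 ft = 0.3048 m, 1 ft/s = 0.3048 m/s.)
Convert to SI: h₁−h₂ = 43.0073 m
mgh₁ = mgh₂ + ½mv² ⇒ v = √(2g(h₁−h₂)) = √(2·13.1·43.0073) = 33.5677 m/s = 110.1 ft/s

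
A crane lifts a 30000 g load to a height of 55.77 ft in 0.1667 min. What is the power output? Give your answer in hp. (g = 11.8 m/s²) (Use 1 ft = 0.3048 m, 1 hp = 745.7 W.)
Convert to SI: m = 30.0 kg, h = 16.9987 m, t = 10.002 s
P = mgh/t = (30.0)(11.8)(16.9987)/10.002 = 601.634 W = 0.8068 hp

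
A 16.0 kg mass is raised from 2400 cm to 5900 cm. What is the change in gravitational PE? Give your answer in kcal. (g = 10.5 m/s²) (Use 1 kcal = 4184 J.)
Convert to SI: m = 16.0 kg, Δh = 35.0 m
ΔPE = mgΔh = (16.0)(10.5)(35.0) = 5880.0 J = 1.405 kcal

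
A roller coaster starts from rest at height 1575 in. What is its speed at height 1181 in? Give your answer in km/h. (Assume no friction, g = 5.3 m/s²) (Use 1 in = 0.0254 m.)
Convert to SI: h₁−h₂ = 10.0076 m
mgh₁ = mgh₂ + ½mv² ⇒ v = √(2g(h₁−h₂)) = √(2·5.3·10.0076) = 10.2995 m/s = 37.08 km/h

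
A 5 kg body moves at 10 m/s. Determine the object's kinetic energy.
KE = ½mv² = ½(5)(10)² = 250.0 J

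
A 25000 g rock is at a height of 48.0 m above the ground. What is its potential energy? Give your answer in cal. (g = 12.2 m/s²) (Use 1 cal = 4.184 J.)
Convert to SI: m = 25.0 kg, h = 48.0 m
PE = mgh = (25.0)(12.2)(48.0) = 14640.0 J = 3499 cal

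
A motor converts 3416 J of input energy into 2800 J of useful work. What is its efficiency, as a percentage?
η = W_out/W_in = 2800/3416 = 81.97%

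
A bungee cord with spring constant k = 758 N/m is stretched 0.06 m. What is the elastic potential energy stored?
PE = ½kx² = ½(758)(0.06)² = 1.364 J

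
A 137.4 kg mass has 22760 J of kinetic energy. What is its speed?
v = √(2·KE/m) = √(2·22760/137.4) = 18.2 m/s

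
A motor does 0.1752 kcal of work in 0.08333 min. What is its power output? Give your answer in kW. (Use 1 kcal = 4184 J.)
Convert to SI: W = 733.037 J, t = 4.9998 s
P = W/t = 733.037/4.9998 = 146.613 W = 0.1466 kW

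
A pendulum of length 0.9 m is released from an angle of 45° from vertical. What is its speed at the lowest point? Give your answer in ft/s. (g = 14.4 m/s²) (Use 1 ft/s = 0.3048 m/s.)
h = L(1 − cosθ) = 0.9(1 − cos45°) = 0.263604 m
v = √(2gh) = √(2·14.4·0.263604) = 2.75532 m/s = 9.04 ft/s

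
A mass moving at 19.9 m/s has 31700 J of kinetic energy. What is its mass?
m = 2·KE/v² = 2·31700/(19.9)² = 160.1 kg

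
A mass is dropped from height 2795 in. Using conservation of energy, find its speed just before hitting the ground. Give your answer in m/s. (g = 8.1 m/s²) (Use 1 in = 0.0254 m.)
Convert to SI: h = 70.993 m
mgh = ½mv² ⇒ v = √(2gh) = √(2·8.1·70.993) = 33.91 m/s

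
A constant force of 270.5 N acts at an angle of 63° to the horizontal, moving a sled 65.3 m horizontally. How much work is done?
W = F·d·cosθ = (270.5)(65.3)cos(63°) = 8019 J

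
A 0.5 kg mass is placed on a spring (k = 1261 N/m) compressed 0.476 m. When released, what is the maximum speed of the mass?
½kx² = ½mv² ⇒ v = x√(k/m) = (0.476)√(1261/0.5) = 23.9 m/s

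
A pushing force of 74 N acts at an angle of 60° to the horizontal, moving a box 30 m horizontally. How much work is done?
W = F·d·cosθ = (74)(30)cos(60°) = 1110 J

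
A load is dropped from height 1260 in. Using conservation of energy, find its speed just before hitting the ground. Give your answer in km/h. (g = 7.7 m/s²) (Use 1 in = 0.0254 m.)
Convert to SI: h = 32.004 m
mgh = ½mv² ⇒ v = √(2gh) = √(2·7.7·32.004) = 22.2005 m/s = 79.92 km/h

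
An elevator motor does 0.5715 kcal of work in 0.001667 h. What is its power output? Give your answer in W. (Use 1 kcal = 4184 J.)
Convert to SI: W = 2391.16 J, t = 6.0012 s
P = W/t = 2391.16/6.0012 = 398.4 W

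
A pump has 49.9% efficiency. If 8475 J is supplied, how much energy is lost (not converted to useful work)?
W_lost = W_in(1 − η) = 8475·(1 − 0.499) = 4246 J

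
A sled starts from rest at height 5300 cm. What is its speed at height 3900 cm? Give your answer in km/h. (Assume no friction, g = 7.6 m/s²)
Convert to SI: h₁−h₂ = 14.0 m
mgh₁ = mgh₂ + ½mv² ⇒ v = √(2g(h₁−h₂)) = √(2·7.6·14.0) = 14.5877 m/s = 52.52 km/h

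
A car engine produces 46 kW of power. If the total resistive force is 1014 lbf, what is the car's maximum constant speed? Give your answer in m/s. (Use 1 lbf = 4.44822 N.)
Convert to SI: F = 4510.5 N
P = Fv ⇒ v = P/F = 46000 W/4510.5 N = 10.2 m/s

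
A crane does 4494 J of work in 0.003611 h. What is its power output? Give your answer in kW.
Convert to SI: W = 4494.0 J, t = 12.9996 s
P = W/t = 4494.0/12.9996 = 345.703 W = 0.3457 kW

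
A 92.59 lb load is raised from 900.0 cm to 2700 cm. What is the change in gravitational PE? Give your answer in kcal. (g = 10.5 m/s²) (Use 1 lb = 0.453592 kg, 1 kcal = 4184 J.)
Convert to SI: m = 41.9981 kg, Δh = 18.0 m
ΔPE = mgΔh = (41.9981)(10.5)(18.0) = 7937.64 J = 1.897 kcal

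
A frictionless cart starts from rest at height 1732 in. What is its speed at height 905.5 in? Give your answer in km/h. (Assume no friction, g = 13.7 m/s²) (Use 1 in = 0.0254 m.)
Convert to SI: h₁−h₂ = 20.9931 m
mgh₁ = mgh₂ + ½mv² ⇒ v = √(2g(h₁−h₂)) = √(2·13.7·20.9931) = 23.9836 m/s = 86.34 km/h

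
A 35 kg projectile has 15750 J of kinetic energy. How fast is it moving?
v = √(2·KE/m) = √(2·15750/35) = 30.0 m/s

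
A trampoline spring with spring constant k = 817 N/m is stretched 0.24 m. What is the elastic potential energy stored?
PE = ½kx² = ½(817)(0.24)² = 23.53 J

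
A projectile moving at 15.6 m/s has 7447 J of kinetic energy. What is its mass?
m = 2·KE/v² = 2·7447/(15.6)² = 61.2 kg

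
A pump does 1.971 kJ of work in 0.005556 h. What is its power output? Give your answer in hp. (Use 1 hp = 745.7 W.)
Convert to SI: W = 1971.0 J, t = 20.0016 s
P = W/t = 1971.0/20.0016 = 98.5421 W = 0.1321 hp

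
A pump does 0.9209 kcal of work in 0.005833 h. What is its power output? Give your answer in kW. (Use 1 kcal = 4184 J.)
Convert to SI: W = 3853.05 J, t = 20.9988 s
P = W/t = 3853.05/20.9988 = 183.489 W = 0.1835 kW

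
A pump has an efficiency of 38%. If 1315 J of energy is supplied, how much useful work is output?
W_out = η·W_in = 0.38·1315 = 499.7 J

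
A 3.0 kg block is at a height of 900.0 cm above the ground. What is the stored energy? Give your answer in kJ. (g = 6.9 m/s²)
Convert to SI: m = 3.0 kg, h = 9.0 m
PE = mgh = (3.0)(6.9)(9.0) = 186.3 J = 0.1863 kJ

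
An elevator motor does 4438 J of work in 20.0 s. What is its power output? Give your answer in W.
P = W/t = 4438.0/20.0 = 221.9 W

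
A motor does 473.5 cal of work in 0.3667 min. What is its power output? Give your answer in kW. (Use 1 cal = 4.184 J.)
Convert to SI: W = 1981.12 J, t = 22.002 s
P = W/t = 1981.12/22.002 = 90.0429 W = 0.09004 kW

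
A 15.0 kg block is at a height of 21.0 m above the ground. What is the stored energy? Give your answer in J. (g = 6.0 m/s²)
PE = mgh = (15.0)(6.0)(21.0) = 1890 J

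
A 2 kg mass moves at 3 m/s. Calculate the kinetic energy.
KE = ½mv² = ½(2)(3)² = 9.0 J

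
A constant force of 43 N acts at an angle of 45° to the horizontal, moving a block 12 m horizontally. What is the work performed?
W = F·d·cosθ = (43)(12)cos(45°) = 364.9 J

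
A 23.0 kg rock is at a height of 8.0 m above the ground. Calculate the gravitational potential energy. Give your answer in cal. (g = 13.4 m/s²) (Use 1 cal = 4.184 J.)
PE = mgh = (23.0)(13.4)(8.0) = 2465.6 J = 589.3 cal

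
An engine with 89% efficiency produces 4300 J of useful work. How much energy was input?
W_in = W_out/η = 4300/0.89 = 4831 J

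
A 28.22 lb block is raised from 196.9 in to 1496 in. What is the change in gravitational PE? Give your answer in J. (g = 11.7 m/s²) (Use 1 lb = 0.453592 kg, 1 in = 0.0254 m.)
Convert to SI: m = 12.8004 kg, Δh = 32.9971 m
ΔPE = mgΔh = (12.8004)(11.7)(32.9971) = 4942 J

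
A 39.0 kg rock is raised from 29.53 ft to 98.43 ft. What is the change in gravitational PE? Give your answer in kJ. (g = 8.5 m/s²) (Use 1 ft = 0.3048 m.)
Convert to SI: m = 39.0 kg, Δh = 21.0007 m
ΔPE = mgΔh = (39.0)(8.5)(21.0007) = 6961.74 J = 6.962 kJ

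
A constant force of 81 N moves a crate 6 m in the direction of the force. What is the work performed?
W = F·d = (81)(6) = 486.0 J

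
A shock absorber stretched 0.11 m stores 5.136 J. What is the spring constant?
k = 2·PE/x² = 2·5.136/(0.11)² = 848.9 N/m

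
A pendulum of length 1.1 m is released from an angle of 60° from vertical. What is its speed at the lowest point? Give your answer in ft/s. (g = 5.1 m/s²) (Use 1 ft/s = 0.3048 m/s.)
h = L(1 − cosθ) = 1.1(1 − cos60°) = 0.55 m
v = √(2gh) = √(2·5.1·0.55) = 2.36854 m/s = 7.771 ft/s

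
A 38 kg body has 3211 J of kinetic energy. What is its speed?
v = √(2·KE/m) = √(2·3211/38) = 13.0 m/s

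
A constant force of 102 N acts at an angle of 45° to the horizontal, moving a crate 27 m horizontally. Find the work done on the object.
W = F·d·cosθ = (102)(27)cos(45°) = 1947 J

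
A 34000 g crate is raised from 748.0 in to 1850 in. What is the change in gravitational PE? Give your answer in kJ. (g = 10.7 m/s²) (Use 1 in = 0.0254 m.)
Convert to SI: m = 34.0 kg, Δh = 27.9908 m
ΔPE = mgΔh = (34.0)(10.7)(27.9908) = 10183.1 J = 10.18 kJ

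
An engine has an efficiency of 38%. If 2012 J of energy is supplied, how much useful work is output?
W_out = η·W_in = 0.38·2012 = 764.56 J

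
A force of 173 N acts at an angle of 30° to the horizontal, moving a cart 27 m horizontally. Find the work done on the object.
W = F·d·cosθ = (173)(27)cos(30°) = 4045 J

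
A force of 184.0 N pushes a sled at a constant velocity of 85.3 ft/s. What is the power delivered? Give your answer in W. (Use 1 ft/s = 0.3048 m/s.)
Convert to SI: F = 184.0 N, v = 25.9994 m/s
P = Fv = (184.0)(25.9994) = 4784 W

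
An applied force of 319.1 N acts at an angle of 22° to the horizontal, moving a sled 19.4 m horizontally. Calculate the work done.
W = F·d·cosθ = (319.1)(19.4)cos(22°) = 5740 J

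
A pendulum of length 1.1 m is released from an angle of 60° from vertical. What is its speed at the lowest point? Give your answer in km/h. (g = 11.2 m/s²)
h = L(1 − cosθ) = 1.1(1 − cos60°) = 0.55 m
v = √(2gh) = √(2·11.2·0.55) = 3.50999 m/s = 12.64 km/h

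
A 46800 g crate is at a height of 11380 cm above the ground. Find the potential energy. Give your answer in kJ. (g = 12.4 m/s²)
Convert to SI: m = 46.8 kg, h = 113.8 m
PE = mgh = (46.8)(12.4)(113.8) = 66040.4 J = 66.04 kJ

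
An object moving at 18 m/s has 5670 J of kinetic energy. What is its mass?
m = 2·KE/v² = 2·5670/(18)² = 35.0 kg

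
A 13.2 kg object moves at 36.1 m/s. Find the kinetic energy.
KE = ½mv² = ½(13.2)(36.1)² = 8601 J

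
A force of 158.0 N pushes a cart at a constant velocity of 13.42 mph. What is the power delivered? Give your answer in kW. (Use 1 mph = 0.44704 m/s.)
Convert to SI: F = 158.0 N, v = 5.99928 m/s
P = Fv = (158.0)(5.99928) = 947.886 W = 0.9479 kW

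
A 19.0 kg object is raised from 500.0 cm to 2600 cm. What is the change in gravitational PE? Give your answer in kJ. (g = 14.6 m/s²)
Convert to SI: m = 19.0 kg, Δh = 21.0 m
ΔPE = mgΔh = (19.0)(14.6)(21.0) = 5825.4 J = 5.825 kJ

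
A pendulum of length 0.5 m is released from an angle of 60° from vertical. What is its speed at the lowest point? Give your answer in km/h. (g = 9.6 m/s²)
h = L(1 − cosθ) = 0.5(1 − cos60°) = 0.25 m
v = √(2gh) = √(2·9.6·0.25) = 2.19089 m/s = 7.887 km/h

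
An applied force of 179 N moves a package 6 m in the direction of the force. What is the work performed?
W = F·d = (179)(6) = 1074 J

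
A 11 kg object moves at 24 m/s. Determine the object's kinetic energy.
KE = ½mv² = ½(11)(24)² = 3168.0 J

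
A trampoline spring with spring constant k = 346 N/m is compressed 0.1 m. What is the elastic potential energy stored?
PE = ½kx² = ½(346)(0.1)² = 1.73 J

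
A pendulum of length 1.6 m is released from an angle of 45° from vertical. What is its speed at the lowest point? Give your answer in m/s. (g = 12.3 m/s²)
h = L(1 − cosθ) = 1.6(1 − cos45°) = 0.468629 m
v = √(2gh) = √(2·12.3·0.468629) = 3.395 m/s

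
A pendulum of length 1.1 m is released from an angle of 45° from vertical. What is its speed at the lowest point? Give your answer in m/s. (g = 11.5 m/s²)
h = L(1 − cosθ) = 1.1(1 − cos45°) = 0.322183 m
v = √(2gh) = √(2·11.5·0.322183) = 2.722 m/s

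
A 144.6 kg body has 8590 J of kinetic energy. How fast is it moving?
v = √(2·KE/m) = √(2·8590/144.6) = 10.9 m/s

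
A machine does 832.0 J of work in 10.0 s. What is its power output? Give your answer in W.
P = W/t = 832.0/10.0 = 83.2 W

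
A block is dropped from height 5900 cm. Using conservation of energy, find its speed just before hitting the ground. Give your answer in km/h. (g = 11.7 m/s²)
Convert to SI: h = 59.0 m
mgh = ½mv² ⇒ v = √(2gh) = √(2·11.7·59.0) = 37.1564 m/s = 133.8 km/h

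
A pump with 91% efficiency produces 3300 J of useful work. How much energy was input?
W_in = W_out/η = 3300/0.91 = 3626 J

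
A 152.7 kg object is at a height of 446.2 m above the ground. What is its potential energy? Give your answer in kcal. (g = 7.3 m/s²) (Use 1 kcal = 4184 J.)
PE = mgh = (152.7)(7.3)(446.2) = 497384 J = 118.9 kcal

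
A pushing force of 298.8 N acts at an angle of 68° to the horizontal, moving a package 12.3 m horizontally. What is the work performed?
W = F·d·cosθ = (298.8)(12.3)cos(68°) = 1377 J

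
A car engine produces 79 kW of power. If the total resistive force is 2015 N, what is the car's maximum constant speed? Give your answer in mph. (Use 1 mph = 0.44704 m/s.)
P = Fv ⇒ v = P/F = 79000 W/2015.0 N = 39.206 m/s = 87.7 mph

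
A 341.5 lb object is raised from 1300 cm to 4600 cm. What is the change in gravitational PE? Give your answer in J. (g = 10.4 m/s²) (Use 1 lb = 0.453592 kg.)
Convert to SI: m = 154.902 kg, Δh = 33.0 m
ΔPE = mgΔh = (154.902)(10.4)(33.0) = 53160 J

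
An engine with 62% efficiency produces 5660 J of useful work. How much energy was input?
W_in = W_out/η = 5660/0.62 = 9129 J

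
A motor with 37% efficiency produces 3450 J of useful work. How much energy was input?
W_in = W_out/η = 3450/0.37 = 9324 J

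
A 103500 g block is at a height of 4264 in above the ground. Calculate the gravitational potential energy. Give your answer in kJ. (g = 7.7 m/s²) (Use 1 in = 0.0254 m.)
Convert to SI: m = 103.5 kg, h = 108.306 m
PE = mgh = (103.5)(7.7)(108.306) = 86314.1 J = 86.31 kJ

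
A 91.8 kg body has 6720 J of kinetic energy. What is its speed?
v = √(2·KE/m) = √(2·6720/91.8) = 12.1 m/s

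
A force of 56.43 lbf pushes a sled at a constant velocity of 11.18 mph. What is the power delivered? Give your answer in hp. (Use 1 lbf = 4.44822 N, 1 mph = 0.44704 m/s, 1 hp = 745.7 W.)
Convert to SI: F = 251.013 N, v = 4.99791 m/s
P = Fv = (251.013)(4.99791) = 1254.54 W = 1.682 hp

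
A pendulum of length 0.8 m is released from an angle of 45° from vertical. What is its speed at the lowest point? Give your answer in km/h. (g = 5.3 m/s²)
h = L(1 − cosθ) = 0.8(1 − cos45°) = 0.234315 m
v = √(2gh) = √(2·5.3·0.234315) = 1.57599 m/s = 5.674 km/h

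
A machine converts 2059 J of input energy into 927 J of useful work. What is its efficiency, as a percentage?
η = W_out/W_in = 927/2059 = 45.02%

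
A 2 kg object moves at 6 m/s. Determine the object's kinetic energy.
KE = ½mv² = ½(2)(6)² = 36.0 J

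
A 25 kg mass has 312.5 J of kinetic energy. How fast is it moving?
v = √(2·KE/m) = √(2·312.5/25) = 5.0 m/s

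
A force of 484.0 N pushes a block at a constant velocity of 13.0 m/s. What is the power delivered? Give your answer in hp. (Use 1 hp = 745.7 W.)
P = Fv = (484.0)(13.0) = 6292.0 W = 8.438 hp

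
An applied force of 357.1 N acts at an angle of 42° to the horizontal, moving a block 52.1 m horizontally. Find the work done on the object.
W = F·d·cosθ = (357.1)(52.1)cos(42°) = 13830 J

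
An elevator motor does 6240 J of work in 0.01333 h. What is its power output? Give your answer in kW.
Convert to SI: W = 6240.0 J, t = 47.988 s
P = W/t = 6240.0/47.988 = 130.033 W = 0.13 kW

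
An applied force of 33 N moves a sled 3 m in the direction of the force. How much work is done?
W = F·d = (33)(3) = 99.0 J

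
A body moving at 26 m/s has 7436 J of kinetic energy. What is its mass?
m = 2·KE/v² = 2·7436/(26)² = 22.0 kg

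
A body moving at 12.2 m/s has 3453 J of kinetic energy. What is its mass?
m = 2·KE/v² = 2·3453/(12.2)² = 46.4 kg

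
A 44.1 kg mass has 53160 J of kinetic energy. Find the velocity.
v = √(2·KE/m) = √(2·53160/44.1) = 49.1 m/s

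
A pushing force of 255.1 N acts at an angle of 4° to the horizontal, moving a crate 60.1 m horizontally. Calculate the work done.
W = F·d·cosθ = (255.1)(60.1)cos(4°) = 15290 J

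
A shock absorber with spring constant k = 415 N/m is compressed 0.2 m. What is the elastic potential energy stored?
PE = ½kx² = ½(415)(0.2)² = 8.3 J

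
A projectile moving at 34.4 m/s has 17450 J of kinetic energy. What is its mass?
m = 2·KE/v² = 2·17450/(34.4)² = 29.49 kg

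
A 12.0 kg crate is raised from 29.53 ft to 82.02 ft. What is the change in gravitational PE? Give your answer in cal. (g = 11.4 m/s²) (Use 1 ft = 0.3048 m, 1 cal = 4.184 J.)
Convert to SI: m = 12.0 kg, Δh = 15.999 m
ΔPE = mgΔh = (12.0)(11.4)(15.999) = 2188.66 J = 523.1 cal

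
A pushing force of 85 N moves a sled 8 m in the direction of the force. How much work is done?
W = F·d = (85)(8) = 680.0 J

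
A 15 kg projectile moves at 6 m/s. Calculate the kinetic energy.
KE = ½mv² = ½(15)(6)² = 270.0 J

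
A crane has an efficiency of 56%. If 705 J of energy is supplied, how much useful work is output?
W_out = η·W_in = 0.56·705 = 394.8 J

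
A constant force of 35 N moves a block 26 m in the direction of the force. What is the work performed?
W = F·d = (35)(26) = 910.0 J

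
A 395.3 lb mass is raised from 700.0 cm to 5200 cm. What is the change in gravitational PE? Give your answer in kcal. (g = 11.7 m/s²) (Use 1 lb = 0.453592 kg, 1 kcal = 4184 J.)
Convert to SI: m = 179.305 kg, Δh = 45.0 m
ΔPE = mgΔh = (179.305)(11.7)(45.0) = 94404.0 J = 22.56 kcal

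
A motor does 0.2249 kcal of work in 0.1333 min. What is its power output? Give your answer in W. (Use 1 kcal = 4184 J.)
Convert to SI: W = 940.982 J, t = 7.998 s
P = W/t = 940.982/7.998 = 117.7 W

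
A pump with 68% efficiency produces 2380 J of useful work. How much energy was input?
W_in = W_out/η = 2380/0.68 = 3500 J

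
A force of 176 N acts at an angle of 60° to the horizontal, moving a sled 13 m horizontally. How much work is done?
W = F·d·cosθ = (176)(13)cos(60°) = 1144 J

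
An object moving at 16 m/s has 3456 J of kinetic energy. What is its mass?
m = 2·KE/v² = 2·3456/(16)² = 27.0 kg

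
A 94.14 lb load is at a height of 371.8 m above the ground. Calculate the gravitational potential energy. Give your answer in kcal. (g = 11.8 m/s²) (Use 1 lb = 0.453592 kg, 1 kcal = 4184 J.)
Convert to SI: m = 42.7012 kg, h = 371.8 m
PE = mgh = (42.7012)(11.8)(371.8) = 187340 J = 44.78 kcal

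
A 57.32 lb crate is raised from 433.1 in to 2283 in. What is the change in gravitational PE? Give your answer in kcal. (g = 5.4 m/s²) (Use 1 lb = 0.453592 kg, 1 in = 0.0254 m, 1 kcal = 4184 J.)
Convert to SI: m = 25.9999 kg, Δh = 46.9875 m
ΔPE = mgΔh = (25.9999)(5.4)(46.9875) = 6597.01 J = 1.577 kcal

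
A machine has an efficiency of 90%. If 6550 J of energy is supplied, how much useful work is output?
W_out = η·W_in = 0.9·6550 = 5895.0 J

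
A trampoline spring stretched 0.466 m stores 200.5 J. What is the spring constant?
k = 2·PE/x² = 2·200.5/(0.466)² = 1847 N/m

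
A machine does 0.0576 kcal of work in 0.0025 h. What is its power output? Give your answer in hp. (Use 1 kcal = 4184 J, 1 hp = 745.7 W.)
Convert to SI: W = 240.998 J, t = 9.0 s
P = W/t = 240.998/9.0 = 26.7776 W = 0.03591 hp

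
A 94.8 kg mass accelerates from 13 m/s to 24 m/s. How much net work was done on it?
W = ΔKE = ½m(v₂² − v₁²) = ½(94.8)(24² − 13²) = 19291.8 J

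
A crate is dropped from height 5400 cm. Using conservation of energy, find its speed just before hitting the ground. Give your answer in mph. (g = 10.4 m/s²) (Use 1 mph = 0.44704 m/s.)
Convert to SI: h = 54.0 m
mgh = ½mv² ⇒ v = √(2gh) = √(2·10.4·54.0) = 33.5142 m/s = 74.97 mph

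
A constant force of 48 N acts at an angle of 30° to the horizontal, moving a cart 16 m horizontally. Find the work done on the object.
W = F·d·cosθ = (48)(16)cos(30°) = 665.1 J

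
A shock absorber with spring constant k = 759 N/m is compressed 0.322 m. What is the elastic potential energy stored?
PE = ½kx² = ½(759)(0.322)² = 39.35 J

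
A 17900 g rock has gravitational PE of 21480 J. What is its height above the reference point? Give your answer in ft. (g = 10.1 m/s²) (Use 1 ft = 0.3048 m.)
Convert to SI: m = 17.9 kg, PE = 21480.0 J
h = PE/(mg) = 21480.0/(17.9·10.1) = 118.812 m = 389.8 ft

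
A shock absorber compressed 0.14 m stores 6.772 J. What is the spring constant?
k = 2·PE/x² = 2·6.772/(0.14)² = 691.0 N/m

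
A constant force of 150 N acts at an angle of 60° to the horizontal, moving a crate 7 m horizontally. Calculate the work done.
W = F·d·cosθ = (150)(7)cos(60°) = 525.0 J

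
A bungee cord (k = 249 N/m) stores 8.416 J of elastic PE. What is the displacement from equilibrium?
x = √(2·PE/k) = √(2·8.416/249) = 0.26 m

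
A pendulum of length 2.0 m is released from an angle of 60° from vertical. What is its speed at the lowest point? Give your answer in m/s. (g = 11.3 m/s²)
h = L(1 − cosθ) = 2.0(1 − cos60°) = 1.0 m
v = √(2gh) = √(2·11.3·1.0) = 4.754 m/s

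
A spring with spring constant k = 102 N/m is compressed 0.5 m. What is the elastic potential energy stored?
PE = ½kx² = ½(102)(0.5)² = 12.75 J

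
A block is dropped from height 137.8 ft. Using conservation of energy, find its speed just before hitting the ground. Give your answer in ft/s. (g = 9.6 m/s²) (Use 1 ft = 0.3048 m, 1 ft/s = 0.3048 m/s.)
Convert to SI: h = 42.0014 m
mgh = ½mv² ⇒ v = √(2gh) = √(2·9.6·42.0014) = 28.3977 m/s = 93.17 ft/s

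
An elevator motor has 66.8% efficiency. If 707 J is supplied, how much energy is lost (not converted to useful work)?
W_lost = W_in(1 − η) = 707·(1 − 0.668) = 234.7 J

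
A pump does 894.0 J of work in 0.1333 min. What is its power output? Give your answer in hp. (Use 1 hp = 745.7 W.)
Convert to SI: W = 894.0 J, t = 7.998 s
P = W/t = 894.0/7.998 = 111.778 W = 0.1499 hp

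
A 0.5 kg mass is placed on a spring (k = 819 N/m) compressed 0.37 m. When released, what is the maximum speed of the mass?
½kx² = ½mv² ⇒ v = x√(k/m) = (0.37)√(819/0.5) = 14.97 m/s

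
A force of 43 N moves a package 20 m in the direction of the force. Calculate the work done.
W = F·d = (43)(20) = 860.0 J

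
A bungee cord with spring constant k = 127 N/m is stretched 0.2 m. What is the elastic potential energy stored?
PE = ½kx² = ½(127)(0.2)² = 2.54 J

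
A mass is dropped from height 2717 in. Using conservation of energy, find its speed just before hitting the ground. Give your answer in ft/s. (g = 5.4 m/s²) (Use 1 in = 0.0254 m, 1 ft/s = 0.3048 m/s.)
Convert to SI: h = 69.0118 m
mgh = ½mv² ⇒ v = √(2gh) = √(2·5.4·69.0118) = 27.3007 m/s = 89.57 ft/s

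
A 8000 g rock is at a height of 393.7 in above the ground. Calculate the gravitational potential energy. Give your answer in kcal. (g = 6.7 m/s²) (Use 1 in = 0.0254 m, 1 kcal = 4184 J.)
Convert to SI: m = 8.0 kg, h = 9.99998 m
PE = mgh = (8.0)(6.7)(9.99998) = 535.999 J = 0.1281 kcal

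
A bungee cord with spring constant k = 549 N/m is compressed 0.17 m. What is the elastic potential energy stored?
PE = ½kx² = ½(549)(0.17)² = 7.933 J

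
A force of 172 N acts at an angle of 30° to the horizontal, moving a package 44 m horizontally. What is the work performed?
W = F·d·cosθ = (172)(44)cos(30°) = 6554 J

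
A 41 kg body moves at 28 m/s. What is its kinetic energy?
KE = ½mv² = ½(41)(28)² = 16072.0 J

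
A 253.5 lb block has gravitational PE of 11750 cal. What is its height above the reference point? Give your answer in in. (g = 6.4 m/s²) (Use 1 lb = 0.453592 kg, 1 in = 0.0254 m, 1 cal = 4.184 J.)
Convert to SI: m = 114.986 kg, PE = 49162.0 J
h = PE/(mg) = 49162.0/(114.986·6.4) = 66.8046 m = 2630 in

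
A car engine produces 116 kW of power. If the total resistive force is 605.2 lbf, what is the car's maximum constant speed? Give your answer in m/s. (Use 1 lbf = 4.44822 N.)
Convert to SI: F = 2692.06 N
P = Fv ⇒ v = P/F = 116000 W/2692.06 N = 43.09 m/s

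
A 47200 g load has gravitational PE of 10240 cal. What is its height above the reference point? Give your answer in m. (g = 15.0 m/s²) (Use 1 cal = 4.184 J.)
Convert to SI: m = 47.2 kg, PE = 42844.2 J
h = PE/(mg) = 42844.2/(47.2·15.0) = 60.51 m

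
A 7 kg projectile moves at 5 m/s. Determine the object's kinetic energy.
KE = ½mv² = ½(7)(5)² = 87.5 J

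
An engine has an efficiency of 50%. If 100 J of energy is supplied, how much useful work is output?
W_out = η·W_in = 0.5·100 = 50.0 J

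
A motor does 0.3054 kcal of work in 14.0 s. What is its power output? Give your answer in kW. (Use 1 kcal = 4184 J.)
Convert to SI: W = 1277.79 J, t = 14.0 s
P = W/t = 1277.79/14.0 = 91.271 W = 0.09127 kW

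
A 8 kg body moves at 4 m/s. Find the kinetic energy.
KE = ½mv² = ½(8)(4)² = 64.0 J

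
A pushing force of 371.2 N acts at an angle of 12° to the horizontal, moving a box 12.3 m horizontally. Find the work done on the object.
W = F·d·cosθ = (371.2)(12.3)cos(12°) = 4466 J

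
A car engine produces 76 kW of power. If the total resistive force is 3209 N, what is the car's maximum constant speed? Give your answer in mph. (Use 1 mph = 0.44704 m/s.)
P = Fv ⇒ v = P/F = 76000 W/3209.0 N = 23.6834 m/s = 52.98 mph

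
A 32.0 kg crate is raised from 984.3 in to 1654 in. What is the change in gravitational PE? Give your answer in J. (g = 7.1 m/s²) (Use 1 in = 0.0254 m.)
Convert to SI: m = 32.0 kg, Δh = 17.0104 m
ΔPE = mgΔh = (32.0)(7.1)(17.0104) = 3865 J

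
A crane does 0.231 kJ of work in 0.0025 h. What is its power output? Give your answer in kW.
Convert to SI: W = 231.0 J, t = 9.0 s
P = W/t = 231.0/9.0 = 25.6667 W = 0.02567 kW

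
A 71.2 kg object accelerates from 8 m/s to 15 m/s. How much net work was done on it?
W = ΔKE = ½m(v₂² − v₁²) = ½(71.2)(15² − 8²) = 5731.6 J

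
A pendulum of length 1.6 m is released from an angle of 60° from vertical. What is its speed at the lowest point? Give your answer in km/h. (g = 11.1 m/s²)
h = L(1 − cosθ) = 1.6(1 − cos60°) = 0.8 m
v = √(2gh) = √(2·11.1·0.8) = 4.21426 m/s = 15.17 km/h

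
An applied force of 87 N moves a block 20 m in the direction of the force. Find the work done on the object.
W = F·d = (87)(20) = 1740 J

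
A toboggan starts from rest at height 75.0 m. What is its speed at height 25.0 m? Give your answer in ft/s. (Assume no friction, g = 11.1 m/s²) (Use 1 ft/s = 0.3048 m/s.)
mgh₁ = mgh₂ + ½mv² ⇒ v = √(2g(h₁−h₂)) = √(2·11.1·50.0) = 33.3167 m/s = 109.3 ft/s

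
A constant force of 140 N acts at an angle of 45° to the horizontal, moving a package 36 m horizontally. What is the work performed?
W = F·d·cosθ = (140)(36)cos(45°) = 3564 J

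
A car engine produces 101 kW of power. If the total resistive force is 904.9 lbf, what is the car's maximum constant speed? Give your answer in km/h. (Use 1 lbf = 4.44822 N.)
Convert to SI: F = 4025.19 N
P = Fv ⇒ v = P/F = 101000 W/4025.19 N = 25.092 m/s = 90.33 km/h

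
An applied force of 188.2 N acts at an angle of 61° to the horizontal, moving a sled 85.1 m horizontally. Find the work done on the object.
W = F·d·cosθ = (188.2)(85.1)cos(61°) = 7765 J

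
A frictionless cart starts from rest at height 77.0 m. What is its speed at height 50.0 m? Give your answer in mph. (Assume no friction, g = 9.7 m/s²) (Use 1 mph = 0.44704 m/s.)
mgh₁ = mgh₂ + ½mv² ⇒ v = √(2g(h₁−h₂)) = √(2·9.7·27.0) = 22.8867 m/s = 51.2 mph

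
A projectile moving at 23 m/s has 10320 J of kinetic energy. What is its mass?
m = 2·KE/v² = 2·10320/(23)² = 39.02 kg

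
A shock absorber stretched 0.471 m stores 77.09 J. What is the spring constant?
k = 2·PE/x² = 2·77.09/(0.471)² = 695.0 N/m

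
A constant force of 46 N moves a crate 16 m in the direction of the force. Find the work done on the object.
W = F·d = (46)(16) = 736.0 J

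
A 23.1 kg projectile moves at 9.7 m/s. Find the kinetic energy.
KE = ½mv² = ½(23.1)(9.7)² = 1087 J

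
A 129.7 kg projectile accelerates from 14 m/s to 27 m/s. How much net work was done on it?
W = ΔKE = ½m(v₂² − v₁²) = ½(129.7)(27² − 14²) = 34565.05 J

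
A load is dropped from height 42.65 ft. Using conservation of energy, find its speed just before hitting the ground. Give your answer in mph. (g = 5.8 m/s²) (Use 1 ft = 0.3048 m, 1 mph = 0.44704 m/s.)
Convert to SI: h = 12.9997 m
mgh = ½mv² ⇒ v = √(2gh) = √(2·5.8·12.9997) = 12.2799 m/s = 27.47 mph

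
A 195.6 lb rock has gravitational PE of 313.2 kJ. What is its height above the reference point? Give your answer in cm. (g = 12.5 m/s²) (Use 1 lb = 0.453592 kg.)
Convert to SI: m = 88.7226 kg, PE = 313200 J
h = PE/(mg) = 313200/(88.7226·12.5) = 282.408 m = 28240 cm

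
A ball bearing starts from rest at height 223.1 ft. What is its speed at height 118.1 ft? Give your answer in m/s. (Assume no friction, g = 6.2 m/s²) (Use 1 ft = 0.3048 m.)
Convert to SI: h₁−h₂ = 32.004 m
mgh₁ = mgh₂ + ½mv² ⇒ v = √(2g(h₁−h₂)) = √(2·6.2·32.004) = 19.92 m/s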